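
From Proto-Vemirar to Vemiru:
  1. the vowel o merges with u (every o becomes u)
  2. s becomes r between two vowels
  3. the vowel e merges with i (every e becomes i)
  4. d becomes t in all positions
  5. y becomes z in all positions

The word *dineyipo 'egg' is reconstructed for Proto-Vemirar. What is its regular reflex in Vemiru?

tinizipu

Vemiru: start from *dineyipo.
  rule 1 (vowel merger): dineyipo → dineyipu
  rule 2: no change — dineyipu
  rule 3 (vowel merger): dineyipu → diniyipu
  rule 4 (unconditioned shift): diniyipu → tiniyipu
  rule 5 (unconditioned shift): tiniyipu → tinizipu
  ⇒ Vemiru tinizipu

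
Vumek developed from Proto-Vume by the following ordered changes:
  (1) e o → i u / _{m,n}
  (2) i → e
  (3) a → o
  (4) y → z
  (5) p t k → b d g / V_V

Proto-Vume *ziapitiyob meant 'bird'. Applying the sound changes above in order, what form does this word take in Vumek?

Vumek: *ziapitiyob > zeapeteyob > zeopeteyob > zeopetezob > zeobedezob  (by vowel merger, vowel merger, unconditioned shift, intervocalic voicing)

zeobedezob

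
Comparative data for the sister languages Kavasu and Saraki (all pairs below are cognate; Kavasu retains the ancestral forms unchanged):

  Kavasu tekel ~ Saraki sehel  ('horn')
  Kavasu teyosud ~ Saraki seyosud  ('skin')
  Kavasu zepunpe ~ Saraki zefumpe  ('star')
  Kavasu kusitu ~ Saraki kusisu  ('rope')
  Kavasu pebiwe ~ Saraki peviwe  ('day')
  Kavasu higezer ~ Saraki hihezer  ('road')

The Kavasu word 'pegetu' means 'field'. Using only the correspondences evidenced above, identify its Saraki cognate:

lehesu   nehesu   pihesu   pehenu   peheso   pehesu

higezer ~ hihezer — Kavasu g corresponds to Saraki h between vowels (before a front vowel).
kusitu ~ kusisu — Kavasu t corresponds to Saraki s between vowels (before a back vowel).
Applying these to Kavasu 'pegetu':
  pegetu → pehetu   (g→h between vowels (before a front vowel))
  pehetu → pehesu   (t→s between vowels (before a back vowel))
So the Saraki cognate is 'pehesu'.

pehesu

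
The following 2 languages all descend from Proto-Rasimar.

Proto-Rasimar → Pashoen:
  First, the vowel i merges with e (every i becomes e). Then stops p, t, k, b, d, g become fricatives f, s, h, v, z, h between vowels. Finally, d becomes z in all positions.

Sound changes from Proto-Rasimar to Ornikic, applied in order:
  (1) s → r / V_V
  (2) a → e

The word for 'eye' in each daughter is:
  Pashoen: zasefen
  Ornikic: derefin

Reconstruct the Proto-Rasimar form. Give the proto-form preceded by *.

Position 2: Pashoen has a, Ornikic has e. Pashoen preserves a here (none of its changes turn any other segment into a), so the proto-segment is *a.
Position 3: Pashoen has s, Ornikic has r. Taking the neighbouring segments as reconstructed: Pashoen s could go back to *t or *s; Ornikic r could go back to *s or *r — the one source consistent with every daughter is *s.
Position 6: Pashoen has e, Ornikic has i. Ornikic preserves i here (none of its changes turn any other segment into i), so the proto-segment is *i.
This points to *dasefin. Verify forward in each daughter:
Pashoen: *dasefin
  dasefin → dasefen   [vowel merger]
  dasefen (rule 2 does not apply)
  dasefen → zasefen   [unconditioned shift]
  giving Pashoen zasefen.
Ornikic: start from *dasefin.
  rule 1 (rhotacism): dasefin → darefin
  rule 2 (vowel merger): darefin → derefin
  ⇒ Ornikic derefin
No other proto-form is consistent with every reflex, so the reconstruction is *dasefin.

*dasefin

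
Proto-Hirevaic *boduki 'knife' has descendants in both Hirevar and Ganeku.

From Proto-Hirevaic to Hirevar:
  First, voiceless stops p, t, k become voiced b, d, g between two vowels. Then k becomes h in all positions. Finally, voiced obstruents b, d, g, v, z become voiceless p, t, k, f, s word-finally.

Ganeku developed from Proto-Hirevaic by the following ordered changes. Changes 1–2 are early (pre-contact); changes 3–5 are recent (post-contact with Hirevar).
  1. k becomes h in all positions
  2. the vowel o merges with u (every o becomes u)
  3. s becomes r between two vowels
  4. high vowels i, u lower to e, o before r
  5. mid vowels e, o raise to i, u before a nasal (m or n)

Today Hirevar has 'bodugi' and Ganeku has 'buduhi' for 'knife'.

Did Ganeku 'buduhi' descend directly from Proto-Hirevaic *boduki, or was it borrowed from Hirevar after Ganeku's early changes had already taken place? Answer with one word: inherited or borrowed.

inherited

If inherited, *boduki would pass through all of Ganeku's changes:
Ganeku: start from *boduki.
  rule 1 (unconditioned shift): boduki → boduhi
  rule 2 (vowel merger): boduhi → buduhi
  rule 3: no change — buduhi
  rule 4: no change — buduhi
  rule 5: no change — buduhi
  ⇒ Ganeku buduhi
If borrowed from Hirevar 'bodugi' after the early changes, it would undergo only the recent ones:
  rule 3 (rhotacism): no change (bodugi)
  rule 4 (pre-rhotic lowering): no change (bodugi)
  rule 5 (pre-nasal raising): no change (bodugi)
  ⇒ as a loan: bodugi
Ganeku 'buduhi' matches the inherited outcome exactly, so it is an inherited cognate, not a loan.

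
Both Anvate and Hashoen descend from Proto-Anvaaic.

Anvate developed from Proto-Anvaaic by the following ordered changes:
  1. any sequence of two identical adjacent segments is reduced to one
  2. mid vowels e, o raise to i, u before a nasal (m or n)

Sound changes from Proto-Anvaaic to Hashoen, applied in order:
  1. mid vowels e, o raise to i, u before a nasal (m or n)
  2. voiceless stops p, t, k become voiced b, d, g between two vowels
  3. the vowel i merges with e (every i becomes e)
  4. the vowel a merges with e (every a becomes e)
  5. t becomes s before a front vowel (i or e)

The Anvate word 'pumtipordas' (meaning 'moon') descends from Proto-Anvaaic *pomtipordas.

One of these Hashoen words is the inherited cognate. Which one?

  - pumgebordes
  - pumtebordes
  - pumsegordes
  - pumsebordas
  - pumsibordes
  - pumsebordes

Hashoen: *pomtipordas > pumtipordas > pumtibordas > pumtebordas > pumtebordes > pumsebordes  (by pre-nasal raising, intervocalic voicing, vowel merger, vowel merger, palatalisation)

pumsebordes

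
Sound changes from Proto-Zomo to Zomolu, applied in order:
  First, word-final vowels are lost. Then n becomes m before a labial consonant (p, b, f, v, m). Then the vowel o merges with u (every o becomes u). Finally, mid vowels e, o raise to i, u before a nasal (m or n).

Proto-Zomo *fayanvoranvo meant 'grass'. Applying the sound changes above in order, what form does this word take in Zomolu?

Zomolu: *fayanvoranvo
  fayanvoranvo → fayanvoranv   [apocope]
  fayanvoranv → fayamvoramv   [nasal place assimilation]
  fayamvoramv → fayamvuramv   [vowel merger]
  fayamvuramv (rule 4 does not apply)
  giving Zomolu fayamvuramv.

fayamvuramv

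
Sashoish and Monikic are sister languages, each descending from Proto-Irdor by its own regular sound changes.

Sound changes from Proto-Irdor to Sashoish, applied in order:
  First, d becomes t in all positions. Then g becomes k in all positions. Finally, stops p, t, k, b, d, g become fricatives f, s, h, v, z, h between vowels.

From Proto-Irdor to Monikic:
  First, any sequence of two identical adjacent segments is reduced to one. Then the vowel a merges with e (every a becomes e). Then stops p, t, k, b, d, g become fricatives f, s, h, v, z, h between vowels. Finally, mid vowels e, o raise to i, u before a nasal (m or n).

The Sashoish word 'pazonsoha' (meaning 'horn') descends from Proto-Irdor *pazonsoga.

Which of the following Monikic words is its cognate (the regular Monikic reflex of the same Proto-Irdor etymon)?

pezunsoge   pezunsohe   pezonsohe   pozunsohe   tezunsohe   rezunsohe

Monikic: start from *pazonsoga.
  rule 1: no change — pazonsoga
  rule 2 (vowel merger): pazonsoga → pezonsoge
  rule 3 (intervocalic lenition): pezonsoge → pezonsohe
  rule 4 (pre-nasal raising): pezonsohe → pezunsohe
  ⇒ Monikic pezunsohe
Among the options, 'pezunsohe' alone shows every Monikic change applied in order.

pezunsohe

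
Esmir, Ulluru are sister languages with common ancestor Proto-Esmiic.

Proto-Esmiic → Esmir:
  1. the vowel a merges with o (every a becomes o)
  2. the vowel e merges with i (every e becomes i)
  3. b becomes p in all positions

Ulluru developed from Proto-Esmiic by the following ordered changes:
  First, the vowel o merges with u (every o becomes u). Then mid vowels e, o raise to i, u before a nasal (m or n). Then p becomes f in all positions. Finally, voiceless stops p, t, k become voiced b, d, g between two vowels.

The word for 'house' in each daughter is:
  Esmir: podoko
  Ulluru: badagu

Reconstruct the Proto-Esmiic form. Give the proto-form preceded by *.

*badako

Position 4: Esmir has o, Ulluru has a. Ulluru preserves a here (none of its changes turn any other segment into a), so the proto-segment is *a.
Position 2: Esmir has o, Ulluru has a. Ulluru preserves a here (none of its changes turn any other segment into a), so the proto-segment is *a.
Position 5: Esmir has k, Ulluru has g. Esmir preserves k here (none of its changes turn any other segment into k), so the proto-segment is *k.
Verify the candidate proto-form against each daughter:
Esmir: *badako
  badako → bodoko   [vowel merger]
  bodoko (rule 2 does not apply)
  bodoko → podoko   [unconditioned shift]
  giving Esmir podoko.
Ulluru: start from *badako.
  rule 1 (vowel merger): badako → badaku
  rule 2: no change — badaku
  rule 3: no change — badaku
  rule 4 (intervocalic voicing): badaku → badagu
  ⇒ Ulluru badagu
*badako is the unique common source.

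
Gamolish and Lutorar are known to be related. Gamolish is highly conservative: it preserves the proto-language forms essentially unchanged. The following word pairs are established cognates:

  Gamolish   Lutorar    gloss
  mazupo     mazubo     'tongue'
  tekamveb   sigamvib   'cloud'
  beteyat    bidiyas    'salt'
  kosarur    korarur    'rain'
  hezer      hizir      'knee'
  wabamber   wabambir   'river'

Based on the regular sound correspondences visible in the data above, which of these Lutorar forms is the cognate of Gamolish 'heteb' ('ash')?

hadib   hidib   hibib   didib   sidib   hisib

tekamveb ~ sigamvib, beteyat ~ bidiyas — Gamolish e corresponds to Lutorar i after a consonant, before a consonant other than r, m, n, p, b, f, v.
beteyat ~ bidiyas — Gamolish t corresponds to Lutorar d between vowels (before a front vowel).
tekamveb ~ sigamvib — Gamolish e corresponds to Lutorar i after a consonant, before a labial obstruent.
Applying these to Gamolish 'heteb':
  heteb → hiteb   (e→i after a consonant, before a consonant other than r, m, n, p, b, f, v)
  hiteb → hideb   (t→d between vowels (before a front vowel))
  hideb → hidib   (e→i after a consonant, before a labial obstruent)
So the Lutorar cognate is 'hidib'.

hidib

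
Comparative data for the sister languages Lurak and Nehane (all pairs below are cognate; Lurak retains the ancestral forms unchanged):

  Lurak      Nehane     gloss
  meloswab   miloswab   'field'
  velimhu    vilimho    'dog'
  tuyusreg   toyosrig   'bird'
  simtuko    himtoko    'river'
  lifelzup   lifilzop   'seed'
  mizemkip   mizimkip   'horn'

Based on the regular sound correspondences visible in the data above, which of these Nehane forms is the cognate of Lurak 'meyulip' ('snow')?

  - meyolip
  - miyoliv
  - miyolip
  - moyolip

miyolip

meloswab ~ miloswab, velimhu ~ vilimho — Lurak e corresponds to Nehane i after a consonant, before a consonant other than r, m, n, p, b, f, v.
tuyusreg ~ toyosrig, simtuko ~ himtoko — Lurak u corresponds to Nehane o after a consonant, before a consonant other than r, m, n, p, b, f, v.
Applying these to Lurak 'meyulip':
  meyulip → miyulip   (e→i after a consonant, before a consonant other than r, m, n, p, b, f, v)
  miyulip → miyolip   (u→o after a consonant, before a consonant other than r, m, n, p, b, f, v)
So the Nehane cognate is 'miyolip'.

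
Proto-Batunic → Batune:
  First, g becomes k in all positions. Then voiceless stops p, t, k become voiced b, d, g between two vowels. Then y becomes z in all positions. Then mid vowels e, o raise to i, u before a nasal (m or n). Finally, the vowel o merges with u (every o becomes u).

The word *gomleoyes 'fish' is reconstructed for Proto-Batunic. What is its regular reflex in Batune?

kumleuzes

Batune: start from *gomleoyes.
  rule 1 (unconditioned shift): gomleoyes → komleoyes
  rule 2: no change — komleoyes
  rule 3 (unconditioned shift): komleoyes → komleozes
  rule 4 (pre-nasal raising): komleozes → kumleozes
  rule 5 (vowel merger): kumleozes → kumleuzes
  ⇒ Batune kumleuzes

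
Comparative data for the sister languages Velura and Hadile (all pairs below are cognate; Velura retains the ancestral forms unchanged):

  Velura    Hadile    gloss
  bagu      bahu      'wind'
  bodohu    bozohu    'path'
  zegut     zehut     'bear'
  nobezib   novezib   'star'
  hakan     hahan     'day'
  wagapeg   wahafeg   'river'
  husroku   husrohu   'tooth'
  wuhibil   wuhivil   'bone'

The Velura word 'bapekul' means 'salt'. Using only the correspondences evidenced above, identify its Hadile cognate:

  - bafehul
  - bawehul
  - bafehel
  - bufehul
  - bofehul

wagapeg ~ wahafeg — Velura p corresponds to Hadile f between vowels (before a front vowel).
husroku ~ husrohu — Velura k corresponds to Hadile h between vowels (before a back vowel).
Applying these to Velura 'bapekul':
  bapekul → bafekul   (p→f between vowels (before a front vowel))
  bafekul → bafehul   (k→h between vowels (before a back vowel))
So the Hadile cognate is 'bafehul'.

bafehul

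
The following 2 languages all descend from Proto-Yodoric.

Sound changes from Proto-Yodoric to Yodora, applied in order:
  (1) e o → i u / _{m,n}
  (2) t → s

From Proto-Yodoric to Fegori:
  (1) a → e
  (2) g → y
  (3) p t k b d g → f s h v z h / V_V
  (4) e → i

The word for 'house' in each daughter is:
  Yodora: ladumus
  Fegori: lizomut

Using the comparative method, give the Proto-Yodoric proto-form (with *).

*ladomut

Position 4: Yodora has u, Fegori has o. Fegori preserves o here (none of its changes turn any other segment into o), so the proto-segment is *o.
Position 7: Yodora has s, Fegori has t. Fegori preserves t here (none of its changes turn any other segment into t), so the proto-segment is *t.
Continuing position by position gives *ladomut; check it forward:
Yodora: start from *ladomut.
  rule 1 (pre-nasal raising): ladomut → ladumut
  rule 2 (unconditioned shift): ladumut → ladumus
  ⇒ Yodora ladumus
Fegori: start from *ladomut.
  rule 1 (vowel merger): ladomut → ledomut
  rule 2: no change — ledomut
  rule 3 (intervocalic lenition): ledomut → lezomut
  rule 4 (vowel merger): lezomut → lizomut
  ⇒ Fegori lizomut
No other proto-form is consistent with every reflex, so the reconstruction is *ladomut.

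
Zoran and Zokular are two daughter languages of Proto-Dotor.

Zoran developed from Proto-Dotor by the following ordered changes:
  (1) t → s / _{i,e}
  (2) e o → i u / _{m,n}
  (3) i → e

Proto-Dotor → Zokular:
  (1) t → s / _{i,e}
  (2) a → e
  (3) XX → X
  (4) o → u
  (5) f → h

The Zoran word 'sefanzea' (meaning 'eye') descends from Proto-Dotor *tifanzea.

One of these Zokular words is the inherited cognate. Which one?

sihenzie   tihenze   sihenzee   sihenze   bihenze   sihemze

Zokular: *tifanzea
  tifanzea → sifanzea   [palatalisation]
  sifanzea → sifenzee   [vowel merger]
  sifenzee → sifenze   [degemination]
  sifenze (rule 4 does not apply)
  sifenze → sihenze   [unconditioned shift]
  giving Zokular sihenze.

sihenze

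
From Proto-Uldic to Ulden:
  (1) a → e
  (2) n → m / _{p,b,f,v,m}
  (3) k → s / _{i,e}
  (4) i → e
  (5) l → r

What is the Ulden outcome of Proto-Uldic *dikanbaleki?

Ulden: *dikanbaleki
  dikanbaleki → dikenbeleki   [vowel merger]
  dikenbeleki → dikembeleki   [nasal place assimilation]
  dikembeleki → disembelesi   [palatalisation]
  disembelesi → desembelese   [vowel merger]
  desembelese → desemberese   [unconditioned shift]
  giving Ulden desemberese.

desemberese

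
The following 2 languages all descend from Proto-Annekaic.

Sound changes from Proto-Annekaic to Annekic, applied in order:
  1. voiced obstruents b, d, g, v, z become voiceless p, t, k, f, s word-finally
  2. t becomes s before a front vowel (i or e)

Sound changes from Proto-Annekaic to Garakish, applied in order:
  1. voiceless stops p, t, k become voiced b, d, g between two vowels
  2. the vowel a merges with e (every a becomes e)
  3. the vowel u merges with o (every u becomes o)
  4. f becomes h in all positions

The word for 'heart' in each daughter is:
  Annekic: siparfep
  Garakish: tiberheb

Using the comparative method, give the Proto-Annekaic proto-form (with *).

*tiparfeb

Position 3: Annekic has p, Garakish has b. Taking the neighbouring segments as reconstructed: Annekic p can only go back to *p; Garakish b could go back to *p or *b — the one source consistent with every daughter is *p.
Position 6: Annekic has f, Garakish has h. Taking the neighbouring segments as reconstructed: Annekic f can only go back to *f; Garakish h could go back to *f or *h — the one source consistent with every daughter is *f.
Position 4: Annekic has a, Garakish has e. Annekic preserves a here (none of its changes turn any other segment into a), so the proto-segment is *a.
Verify the candidate proto-form against each daughter:
Annekic: *tiparfeb > tiparfep > siparfep  (by final devoicing, palatalisation)
Garakish: *tiparfeb > tibarfeb > tiberfeb > tiberheb  (by intervocalic voicing, vowel merger, unconditioned shift)
Only *tiparfeb yields all of Annekic siparfep, Garakish tiberheb.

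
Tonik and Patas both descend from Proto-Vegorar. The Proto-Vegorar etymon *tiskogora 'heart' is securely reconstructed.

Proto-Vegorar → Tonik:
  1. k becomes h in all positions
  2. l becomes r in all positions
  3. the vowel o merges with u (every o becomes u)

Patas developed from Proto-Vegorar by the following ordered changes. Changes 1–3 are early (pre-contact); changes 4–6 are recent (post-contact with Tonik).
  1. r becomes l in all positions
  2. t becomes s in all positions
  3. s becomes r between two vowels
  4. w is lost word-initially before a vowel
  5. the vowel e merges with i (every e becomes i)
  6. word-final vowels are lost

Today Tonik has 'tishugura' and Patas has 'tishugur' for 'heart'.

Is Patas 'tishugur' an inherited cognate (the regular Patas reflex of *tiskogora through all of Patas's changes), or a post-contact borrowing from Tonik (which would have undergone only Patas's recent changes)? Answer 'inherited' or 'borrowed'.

If inherited, *tiskogora would pass through all of Patas's changes:
Patas: *tiskogora
  tiskogora → tiskogola   [unconditioned shift]
  tiskogola → siskogola   [unconditioned shift]
  siskogola (rule 3 does not apply)
  siskogola (rule 4 does not apply)
  siskogola (rule 5 does not apply)
  siskogola → siskogol   [apocope]
  giving Patas siskogol.
If borrowed from Tonik 'tishugura' after the early changes, it would undergo only the recent ones:
  rule 4 (glide loss): no change (tishugura)
  rule 5 (vowel merger): no change (tishugura)
  rule 6 (apocope): tishugura → tishugur
  ⇒ as a loan: tishugur
Patas 'tishugur' matches the loan outcome 'tishugur', not the inherited 'siskogol' — it skipped the early Patas changes, so it was borrowed from Tonik.

borrowed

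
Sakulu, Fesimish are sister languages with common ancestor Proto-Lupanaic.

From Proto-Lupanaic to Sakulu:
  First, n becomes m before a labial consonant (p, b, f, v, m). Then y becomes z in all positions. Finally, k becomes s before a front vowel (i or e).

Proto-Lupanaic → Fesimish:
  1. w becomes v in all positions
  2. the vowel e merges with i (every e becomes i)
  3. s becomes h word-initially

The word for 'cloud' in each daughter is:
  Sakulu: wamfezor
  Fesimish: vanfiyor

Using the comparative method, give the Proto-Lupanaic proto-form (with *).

Position 5: Sakulu has e, Fesimish has i. Sakulu preserves e here (none of its changes turn any other segment into e), so the proto-segment is *e.
Position 1: Sakulu has w, Fesimish has v. Sakulu preserves w here (none of its changes turn any other segment into w), so the proto-segment is *w.
Position 3: Sakulu has m, Fesimish has n. Fesimish preserves n here (none of its changes turn any other segment into n), so the proto-segment is *n.
Verify the candidate proto-form against each daughter:
Sakulu: *wanfeyor
  wanfeyor → wamfeyor   [nasal place assimilation]
  wamfeyor → wamfezor   [unconditioned shift]
  wamfezor (rule 3 does not apply)
  giving Sakulu wamfezor.
Fesimish: *wanfeyor > vanfeyor > vanfiyor  (by unconditioned shift, vowel merger)
No other proto-form is consistent with every reflex, so the reconstruction is *wanfeyor.

*wanfeyor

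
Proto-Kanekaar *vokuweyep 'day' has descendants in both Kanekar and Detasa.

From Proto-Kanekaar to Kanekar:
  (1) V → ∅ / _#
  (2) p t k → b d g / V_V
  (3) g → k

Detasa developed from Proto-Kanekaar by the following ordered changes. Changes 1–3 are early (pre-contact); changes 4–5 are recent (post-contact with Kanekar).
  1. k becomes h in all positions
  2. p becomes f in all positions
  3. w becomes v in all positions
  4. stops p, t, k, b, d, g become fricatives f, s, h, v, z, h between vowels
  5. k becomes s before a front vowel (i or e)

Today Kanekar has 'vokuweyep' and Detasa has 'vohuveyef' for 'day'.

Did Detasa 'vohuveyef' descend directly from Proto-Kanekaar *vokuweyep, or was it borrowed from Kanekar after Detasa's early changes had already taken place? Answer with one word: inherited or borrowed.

If inherited, *vokuweyep would pass through all of Detasa's changes:
Detasa: *vokuweyep
  vokuweyep → vohuweyep   [unconditioned shift]
  vohuweyep → vohuweyef   [unconditioned shift]
  vohuweyef → vohuveyef   [unconditioned shift]
  vohuveyef (rule 4 does not apply)
  vohuveyef (rule 5 does not apply)
  giving Detasa vohuveyef.
If borrowed from Kanekar 'vokuweyep' after the early changes, it would undergo only the recent ones:
  rule 4 (intervocalic lenition): vokuweyep → vohuweyep
  rule 5 (palatalisation): no change (vohuweyep)
  ⇒ as a loan: vohuweyep
Detasa 'vohuveyef' matches the inherited outcome exactly, so it is an inherited cognate, not a loan.

inherited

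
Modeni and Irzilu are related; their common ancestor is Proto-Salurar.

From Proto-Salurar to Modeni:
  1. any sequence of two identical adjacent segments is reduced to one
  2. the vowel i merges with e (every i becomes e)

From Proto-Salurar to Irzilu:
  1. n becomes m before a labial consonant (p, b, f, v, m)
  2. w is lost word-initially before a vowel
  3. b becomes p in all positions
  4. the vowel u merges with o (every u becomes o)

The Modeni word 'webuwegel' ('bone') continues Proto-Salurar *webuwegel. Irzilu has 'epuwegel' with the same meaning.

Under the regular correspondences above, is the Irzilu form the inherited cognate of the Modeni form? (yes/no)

no

Derive the expected Irzilu reflex of *webuwegel:
Irzilu: *webuwegel > ebuwegel > epuwegel > epowegel  (by glide loss, unconditioned shift, vowel merger)
The regular Irzilu reflex would be 'epowegel', but the attested form is 'epuwegel'. The correspondence is irregular, so they are not cognates (the Irzilu form has a different source).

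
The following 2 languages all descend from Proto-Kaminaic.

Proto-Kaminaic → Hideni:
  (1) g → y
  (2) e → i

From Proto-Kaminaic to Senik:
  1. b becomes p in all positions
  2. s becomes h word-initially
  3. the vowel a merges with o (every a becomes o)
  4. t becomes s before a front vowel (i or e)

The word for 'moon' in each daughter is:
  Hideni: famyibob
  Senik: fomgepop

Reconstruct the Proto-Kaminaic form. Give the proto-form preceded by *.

Position 5: Hideni has i, Senik has e. Senik preserves e here (none of its changes turn any other segment into e), so the proto-segment is *e.
Position 4: Hideni has y, Senik has g. Senik preserves g here (none of its changes turn any other segment into g), so the proto-segment is *g.
This points to *famgebob. Verify forward in each daughter:
Hideni: start from *famgebob.
  rule 1 (unconditioned shift): famgebob → famyebob
  rule 2 (vowel merger): famyebob → famyibob
  ⇒ Hideni famyibob
Senik: start from *famgebob.
  rule 1 (unconditioned shift): famgebob → famgepop
  rule 2: no change — famgepop
  rule 3 (vowel merger): famgepop → fomgepop
  rule 4: no change — fomgepop
  ⇒ Senik fomgepop
Only *famgebob yields all of Hideni famyibob, Senik fomgepop.

*famgebob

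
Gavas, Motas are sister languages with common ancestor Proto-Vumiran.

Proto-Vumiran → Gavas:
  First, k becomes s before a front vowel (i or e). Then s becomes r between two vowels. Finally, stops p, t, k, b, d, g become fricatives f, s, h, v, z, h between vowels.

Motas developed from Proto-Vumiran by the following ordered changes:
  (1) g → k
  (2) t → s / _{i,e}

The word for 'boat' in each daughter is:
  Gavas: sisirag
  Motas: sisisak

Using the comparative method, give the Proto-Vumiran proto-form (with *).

*sitisag

Position 3: Gavas has s, Motas has s. Taking the neighbouring segments as reconstructed: Gavas s can only go back to *t; Motas s could go back to *t or *s — the one source consistent with every daughter is *t.
Position 5: Gavas has r, Motas has s. Taking the neighbouring segments as reconstructed: Gavas r could go back to *s or *r; Motas s can only go back to *s — the one source consistent with every daughter is *s.
Continuing position by position gives *sitisag; check it forward:
Gavas: *sitisag
  sitisag (rule 1 does not apply)
  sitisag → sitirag   [rhotacism]
  sitirag → sisirag   [intervocalic lenition]
  giving Gavas sisirag.
Motas: *sitisag > sitisak > sisisak  (by unconditioned shift, palatalisation)
Only *sitisag yields all of Gavas sisirag, Motas sisisak.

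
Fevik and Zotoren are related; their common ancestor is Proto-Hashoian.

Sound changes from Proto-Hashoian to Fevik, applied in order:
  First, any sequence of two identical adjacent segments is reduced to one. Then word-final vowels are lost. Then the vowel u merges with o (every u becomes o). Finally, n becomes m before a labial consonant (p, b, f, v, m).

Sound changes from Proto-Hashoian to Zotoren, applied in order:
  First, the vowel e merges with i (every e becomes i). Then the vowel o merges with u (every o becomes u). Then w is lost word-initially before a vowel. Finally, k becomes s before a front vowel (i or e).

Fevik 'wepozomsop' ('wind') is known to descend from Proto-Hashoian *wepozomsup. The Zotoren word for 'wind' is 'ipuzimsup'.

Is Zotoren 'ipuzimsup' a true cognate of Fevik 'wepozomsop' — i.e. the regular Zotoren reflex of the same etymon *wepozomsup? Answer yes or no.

no

Derive the expected Zotoren reflex of *wepozomsup:
Zotoren: *wepozomsup > wipozomsup > wipuzumsup > ipuzumsup  (by vowel merger, vowel merger, glide loss)
The regular Zotoren reflex would be 'ipuzumsup', but the attested form is 'ipuzimsup'. The correspondence is irregular, so they are not cognates (the Zotoren form has a different source).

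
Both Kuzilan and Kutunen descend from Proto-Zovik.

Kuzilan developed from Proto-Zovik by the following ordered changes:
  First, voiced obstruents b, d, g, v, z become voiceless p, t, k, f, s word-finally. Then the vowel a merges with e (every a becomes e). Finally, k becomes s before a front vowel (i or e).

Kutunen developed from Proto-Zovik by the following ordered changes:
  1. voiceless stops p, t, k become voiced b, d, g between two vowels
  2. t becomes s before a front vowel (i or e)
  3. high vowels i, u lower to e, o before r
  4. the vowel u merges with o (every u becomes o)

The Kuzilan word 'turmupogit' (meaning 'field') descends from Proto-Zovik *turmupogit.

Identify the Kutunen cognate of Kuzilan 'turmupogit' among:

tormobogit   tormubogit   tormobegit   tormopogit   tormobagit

Kutunen: start from *turmupogit.
  rule 1 (intervocalic voicing): turmupogit → turmubogit
  rule 2: no change — turmubogit
  rule 3 (pre-rhotic lowering): turmubogit → tormubogit
  rule 4 (vowel merger): tormubogit → tormobogit
  ⇒ Kutunen tormobogit

tormobogit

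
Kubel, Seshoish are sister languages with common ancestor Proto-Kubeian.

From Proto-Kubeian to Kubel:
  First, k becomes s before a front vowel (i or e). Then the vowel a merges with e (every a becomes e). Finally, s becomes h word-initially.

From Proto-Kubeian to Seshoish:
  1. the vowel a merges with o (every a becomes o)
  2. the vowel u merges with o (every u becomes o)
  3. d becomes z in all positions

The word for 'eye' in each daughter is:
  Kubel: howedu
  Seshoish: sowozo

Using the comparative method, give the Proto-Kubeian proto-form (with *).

Position 4: Kubel has e, Seshoish has o. Taking the neighbouring segments as reconstructed: Kubel e could go back to *a or *e; Seshoish o could go back to *a or *o or *u — the one source consistent with every daughter is *a.
Position 6: Kubel has u, Seshoish has o. Kubel preserves u here (none of its changes turn any other segment into u), so the proto-segment is *u.
Position 1: Kubel has h, Seshoish has s. Seshoish preserves s here (none of its changes turn any other segment into s), so the proto-segment is *s.
Verify the candidate proto-form against each daughter:
Kubel: *sowadu
  sowadu (rule 1 does not apply)
  sowadu → sowedu   [vowel merger]
  sowedu → howedu   [debuccalisation]
  giving Kubel howedu.
Seshoish: start from *sowadu.
  rule 1 (vowel merger): sowadu → sowodu
  rule 2 (vowel merger): sowodu → sowodo
  rule 3 (unconditioned shift): sowodo → sowozo
  ⇒ Seshoish sowozo
*sowadu is the unique common source.

*sowadu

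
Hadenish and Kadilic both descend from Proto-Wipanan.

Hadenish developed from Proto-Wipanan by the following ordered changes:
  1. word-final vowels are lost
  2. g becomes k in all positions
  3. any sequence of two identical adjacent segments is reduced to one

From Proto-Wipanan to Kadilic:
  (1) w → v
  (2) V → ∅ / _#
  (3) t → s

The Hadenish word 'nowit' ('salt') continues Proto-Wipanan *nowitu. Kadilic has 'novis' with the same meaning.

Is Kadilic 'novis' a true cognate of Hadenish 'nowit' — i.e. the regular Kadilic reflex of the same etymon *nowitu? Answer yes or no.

yes

Derive the expected Kadilic reflex of *nowitu:
Kadilic: start from *nowitu.
  rule 1 (unconditioned shift): nowitu → novitu
  rule 2 (apocope): novitu → novit
  rule 3 (unconditioned shift): novit → novis
  ⇒ Kadilic novis
Kadilic 'novis' matches the regular reflex exactly, so the pair is cognate.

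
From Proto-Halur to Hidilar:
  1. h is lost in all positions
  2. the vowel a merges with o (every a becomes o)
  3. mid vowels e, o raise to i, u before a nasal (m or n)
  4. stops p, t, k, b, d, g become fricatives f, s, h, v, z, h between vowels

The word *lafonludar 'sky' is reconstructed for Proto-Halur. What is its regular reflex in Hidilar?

Hidilar: start from *lafonludar.
  rule 1: no change — lafonludar
  rule 2 (vowel merger): lafonludar → lofonludor
  rule 3 (pre-nasal raising): lofonludor → lofunludor
  rule 4 (intervocalic lenition): lofunludor → lofunluzor
  ⇒ Hidilar lofunluzor

lofunluzor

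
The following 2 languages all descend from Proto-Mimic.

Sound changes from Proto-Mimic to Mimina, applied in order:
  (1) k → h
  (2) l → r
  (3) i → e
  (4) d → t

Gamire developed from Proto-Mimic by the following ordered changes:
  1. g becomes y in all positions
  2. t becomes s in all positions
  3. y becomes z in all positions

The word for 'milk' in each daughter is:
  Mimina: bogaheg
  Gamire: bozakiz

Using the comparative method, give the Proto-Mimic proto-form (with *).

Position 5: Mimina has h, Gamire has k. Gamire preserves k here (none of its changes turn any other segment into k), so the proto-segment is *k.
Position 6: Mimina has e, Gamire has i. Gamire preserves i here (none of its changes turn any other segment into i), so the proto-segment is *i.
Verify the candidate proto-form against each daughter:
Mimina: *bogakig
  bogakig → bogahig   [unconditioned shift]
  bogahig (rule 2 does not apply)
  bogahig → bogaheg   [vowel merger]
  bogaheg (rule 4 does not apply)
  giving Mimina bogaheg.
Gamire: *bogakig
  bogakig → boyakiy   [unconditioned shift]
  boyakiy (rule 2 does not apply)
  boyakiy → bozakiz   [unconditioned shift]
  giving Gamire bozakiz.
*bogakig is the unique common source.

*bogakig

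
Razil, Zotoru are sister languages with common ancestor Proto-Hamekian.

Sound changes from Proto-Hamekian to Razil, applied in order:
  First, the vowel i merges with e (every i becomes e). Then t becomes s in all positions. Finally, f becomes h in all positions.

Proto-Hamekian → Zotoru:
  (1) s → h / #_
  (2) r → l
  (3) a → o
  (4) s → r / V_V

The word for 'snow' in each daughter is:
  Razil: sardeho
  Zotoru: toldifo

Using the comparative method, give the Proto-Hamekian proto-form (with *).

Position 6: Razil has h, Zotoru has f. Zotoru preserves f here (none of its changes turn any other segment into f), so the proto-segment is *f.
Position 1: Razil has s, Zotoru has t. Zotoru preserves t here (none of its changes turn any other segment into t), so the proto-segment is *t.
Verify the candidate proto-form against each daughter:
Razil: *tardifo
  tardifo → tardefo   [vowel merger]
  tardefo → sardefo   [unconditioned shift]
  sardefo → sardeho   [unconditioned shift]
  giving Razil sardeho.
Zotoru: *tardifo
  tardifo (rule 1 does not apply)
  tardifo → taldifo   [unconditioned shift]
  taldifo → toldifo   [vowel merger]
  toldifo (rule 4 does not apply)
  giving Zotoru toldifo.
*tardifo is the unique common source.

*tardifo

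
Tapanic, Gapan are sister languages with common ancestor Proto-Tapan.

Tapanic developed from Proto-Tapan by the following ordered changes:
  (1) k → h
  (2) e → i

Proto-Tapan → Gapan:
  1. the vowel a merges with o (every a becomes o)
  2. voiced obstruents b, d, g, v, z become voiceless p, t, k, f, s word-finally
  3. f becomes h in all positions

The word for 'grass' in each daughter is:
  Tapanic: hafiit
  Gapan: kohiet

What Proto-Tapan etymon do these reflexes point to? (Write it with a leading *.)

*kafiet

Position 1: Tapanic has h, Gapan has k. Taking the neighbouring segments as reconstructed: Tapanic h could go back to *k or *h; Gapan k can only go back to *k — the one source consistent with every daughter is *k.
Position 5: Tapanic has i, Gapan has e. Gapan preserves e here (none of its changes turn any other segment into e), so the proto-segment is *e.
Position 2: Tapanic has a, Gapan has o. Tapanic preserves a here (none of its changes turn any other segment into a), so the proto-segment is *a.
Verify the candidate proto-form against each daughter:
Tapanic: *kafiet
  kafiet → hafiet   [unconditioned shift]
  hafiet → hafiit   [vowel merger]
  giving Tapanic hafiit.
Gapan: *kafiet > kofiet > kohiet  (by vowel merger, unconditioned shift)
No other proto-form is consistent with every reflex, so the reconstruction is *kafiet.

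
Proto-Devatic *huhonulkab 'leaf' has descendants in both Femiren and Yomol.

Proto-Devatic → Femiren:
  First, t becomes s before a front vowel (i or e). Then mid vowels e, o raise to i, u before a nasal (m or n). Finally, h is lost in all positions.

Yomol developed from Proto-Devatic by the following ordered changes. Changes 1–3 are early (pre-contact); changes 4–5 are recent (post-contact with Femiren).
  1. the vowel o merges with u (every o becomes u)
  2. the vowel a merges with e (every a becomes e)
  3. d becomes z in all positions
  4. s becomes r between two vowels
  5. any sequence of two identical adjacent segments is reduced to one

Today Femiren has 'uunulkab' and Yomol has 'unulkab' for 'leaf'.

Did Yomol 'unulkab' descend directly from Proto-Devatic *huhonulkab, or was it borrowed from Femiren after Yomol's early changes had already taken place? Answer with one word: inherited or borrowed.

borrowed

If inherited, *huhonulkab would pass through all of Yomol's changes:
Yomol: *huhonulkab
  huhonulkab → huhunulkab   [vowel merger]
  huhunulkab → huhunulkeb   [vowel merger]
  huhunulkeb (rule 3 does not apply)
  huhunulkeb (rule 4 does not apply)
  huhunulkeb (rule 5 does not apply)
  giving Yomol huhunulkeb.
If borrowed from Femiren 'uunulkab' after the early changes, it would undergo only the recent ones:
  rule 4 (rhotacism): no change (uunulkab)
  rule 5 (degemination): uunulkab → unulkab
  ⇒ as a loan: unulkab
Yomol 'unulkab' matches the loan outcome 'unulkab', not the inherited 'huhunulkeb' — it skipped the early Yomol changes, so it was borrowed from Femiren.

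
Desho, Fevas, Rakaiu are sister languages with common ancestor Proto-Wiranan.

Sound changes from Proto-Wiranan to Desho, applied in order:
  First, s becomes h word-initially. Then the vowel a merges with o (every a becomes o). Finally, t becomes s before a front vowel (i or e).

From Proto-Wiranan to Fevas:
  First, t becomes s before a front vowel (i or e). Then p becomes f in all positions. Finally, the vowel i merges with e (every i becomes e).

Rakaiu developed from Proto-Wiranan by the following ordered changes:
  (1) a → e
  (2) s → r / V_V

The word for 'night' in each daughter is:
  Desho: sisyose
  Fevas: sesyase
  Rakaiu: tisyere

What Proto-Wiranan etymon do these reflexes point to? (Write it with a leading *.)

*tisyase

Position 2: Desho has i, Fevas has e, Rakaiu has i. Desho preserves i here (none of its changes turn any other segment into i), so the proto-segment is *i.
Position 1: Desho has s, Fevas has s, Rakaiu has t. Rakaiu preserves t here (none of its changes turn any other segment into t), so the proto-segment is *t.
Verify the candidate proto-form against each daughter:
Desho: *tisyase
  tisyase (rule 1 does not apply)
  tisyase → tisyose   [vowel merger]
  tisyose → sisyose   [palatalisation]
  giving Desho sisyose.
Fevas: start from *tisyase.
  rule 1 (palatalisation): tisyase → sisyase
  rule 2: no change — sisyase
  rule 3 (vowel merger): sisyase → sesyase
  ⇒ Fevas sesyase
Rakaiu: *tisyase > tisyese > tisyere  (by vowel merger, rhotacism)
*tisyase is the unique common source.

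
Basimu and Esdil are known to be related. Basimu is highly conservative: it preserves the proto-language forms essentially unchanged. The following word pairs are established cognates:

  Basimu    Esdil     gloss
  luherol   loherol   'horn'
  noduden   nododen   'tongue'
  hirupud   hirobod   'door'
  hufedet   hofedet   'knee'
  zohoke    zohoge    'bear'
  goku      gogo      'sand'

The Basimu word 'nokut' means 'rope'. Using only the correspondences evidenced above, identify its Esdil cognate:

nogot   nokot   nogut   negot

nogot

goku ~ gogo — Basimu k corresponds to Esdil g between vowels (before a back vowel).
luherol ~ loherol, noduden ~ nododen — Basimu u corresponds to Esdil o after a consonant, before a consonant other than r, m, n, p, b, f, v.
Applying these to Basimu 'nokut':
  nokut → nogut   (k→g between vowels (before a back vowel))
  nogut → nogot   (u→o after a consonant, before a consonant other than r, m, n, p, b, f, v)
So the Esdil cognate is 'nogot'.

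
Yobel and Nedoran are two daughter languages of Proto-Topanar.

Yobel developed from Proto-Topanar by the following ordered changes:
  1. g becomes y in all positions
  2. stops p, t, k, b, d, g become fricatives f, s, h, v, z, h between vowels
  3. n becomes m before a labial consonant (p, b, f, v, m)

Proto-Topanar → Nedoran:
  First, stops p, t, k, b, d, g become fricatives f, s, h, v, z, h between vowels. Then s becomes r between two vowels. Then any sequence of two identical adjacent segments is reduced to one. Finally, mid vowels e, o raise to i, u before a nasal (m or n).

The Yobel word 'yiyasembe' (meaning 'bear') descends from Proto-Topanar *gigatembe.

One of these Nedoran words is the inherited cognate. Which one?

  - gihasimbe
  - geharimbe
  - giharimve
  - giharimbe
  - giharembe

Nedoran: start from *gigatembe.
  rule 1 (intervocalic lenition): gigatembe → gihasembe
  rule 2 (rhotacism): gihasembe → giharembe
  rule 3: no change — giharembe
  rule 4 (pre-nasal raising): giharembe → giharimbe
  ⇒ Nedoran giharimbe

giharimbe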